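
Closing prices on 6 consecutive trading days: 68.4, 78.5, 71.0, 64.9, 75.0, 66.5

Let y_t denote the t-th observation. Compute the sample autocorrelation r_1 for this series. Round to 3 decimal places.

-0.445

Mean ȳ = (68.4 + 78.5 + 71.0 + 64.9 + 75.0 + 66.5)/6 = 70.7167
Deviations from mean: -2.3167, 7.7833, 0.2833, -5.8167, 4.2833, -4.2167
Σ(y_t−ȳ)(y_{t+1}−ȳ) = (-18.0314) + (2.2053) + (-1.6481) + (-24.9147) + (-18.0614) = -60.4503
Denominator Σ(y_t−ȳ)² = 135.9883
r_1 = -60.4503 / 135.9883 = -0.445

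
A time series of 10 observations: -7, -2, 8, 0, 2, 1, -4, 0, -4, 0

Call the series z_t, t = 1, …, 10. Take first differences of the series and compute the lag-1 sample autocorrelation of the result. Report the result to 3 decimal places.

-0.360

First differences Δz: 5, 10, -8, 2, -1, -5, 4, -4, 4
Mean of differences = 0.7778
Numerator Σ(Δz_t−Δz̄)(Δz_{t+1}−Δz̄) = -94.0494
Denominator Σ(Δz_t−Δz̄)² = 261.5556
r_1(Δz) = -94.0494 / 261.5556 = -0.360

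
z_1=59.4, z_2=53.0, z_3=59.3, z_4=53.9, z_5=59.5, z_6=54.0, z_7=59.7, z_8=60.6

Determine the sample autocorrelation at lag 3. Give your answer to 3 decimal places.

-0.339

Mean z̄ = (59.4 + 53.0 + 59.3 + 53.9 + 59.5 + 54.0 + 59.7 + 60.6)/8 = 57.4250
Deviations from mean: 1.9750, -4.4250, 1.8750, -3.5250, 2.0750, -3.4250, 2.2750, 3.1750
Numerator Σ_{t=1}^{5}(z_t−z̄)(z_{t+3}−z̄) = -23.9969
Denominator Σ(z_t−z̄)² = 70.7150
r_3 = -23.9969 / 70.7150 = -0.339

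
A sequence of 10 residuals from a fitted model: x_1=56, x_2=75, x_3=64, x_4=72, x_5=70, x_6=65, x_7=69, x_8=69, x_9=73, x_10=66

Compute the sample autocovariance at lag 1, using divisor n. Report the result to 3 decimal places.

Mean x̄ = (56 + 75 + 64 + 72 + 70 + 65 + 69 + 69 + 73 + 66)/10 = 67.9000
Σ_{t=1}^{9}(x_t−x̄)(x_{t+1}−x̄) = -131.7100
γ_1 = -131.7100 / 10 = -13.171

-13.171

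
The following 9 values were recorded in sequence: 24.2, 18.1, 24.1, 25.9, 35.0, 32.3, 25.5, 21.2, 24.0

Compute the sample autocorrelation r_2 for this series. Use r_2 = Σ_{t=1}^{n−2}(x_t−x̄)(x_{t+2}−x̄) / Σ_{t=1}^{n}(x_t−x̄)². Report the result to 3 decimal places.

Mean x̄ = (24.2 + 18.1 + 24.1 + 25.9 + 35.0 + 32.3 + 25.5 + 21.2 + 24.0)/9 = 25.5889
Σ(x_t−x̄)(x_{t+2}−x̄) = (2.0679) + (-2.3299) + (-14.0121) + (2.0879) + (-0.8365) + (-29.4543) + (0.1412) = -42.3358
Denominator Σ(x_t−x̄)² = 215.7289
r_2 = -42.3358 / 215.7289 = -0.196

-0.196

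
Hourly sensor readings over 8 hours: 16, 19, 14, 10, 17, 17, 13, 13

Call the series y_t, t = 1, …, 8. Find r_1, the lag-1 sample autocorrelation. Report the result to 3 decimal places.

-0.017

Mean ȳ = (16 + 19 + 14 + 10 + 17 + 17 + 13 + 13)/8 = 14.8750
Deviations from mean: 1.1250, 4.1250, -0.8750, -4.8750, 2.1250, 2.1250, -1.8750, -1.8750
Σ(y_t−ȳ)(y_{t+1}−ȳ) = (4.6406) + (-3.6094) + (4.2656) + (-10.3594) + (4.5156) + (-3.9844) + (3.5156) = -1.0156
Denominator Σ(y_t−ȳ)² = 58.8750
r_1 = -1.0156 / 58.8750 = -0.017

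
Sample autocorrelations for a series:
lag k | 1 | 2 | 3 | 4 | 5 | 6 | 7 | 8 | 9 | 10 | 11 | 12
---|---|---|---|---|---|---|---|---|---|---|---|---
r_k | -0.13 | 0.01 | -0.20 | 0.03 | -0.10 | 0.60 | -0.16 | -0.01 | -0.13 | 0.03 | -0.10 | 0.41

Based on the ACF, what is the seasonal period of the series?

The largest autocorrelation is r_6 = 0.60, with a weaker echo at lag 12 (0.41); the remaining lags stay at or below 0.03.
The dominant spike at lag 6 indicates a seasonal period of 6.

6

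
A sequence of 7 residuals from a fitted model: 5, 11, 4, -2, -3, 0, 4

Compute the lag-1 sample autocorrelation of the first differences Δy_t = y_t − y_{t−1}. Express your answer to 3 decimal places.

First differences Δy: 6, -7, -6, -1, 3, 4
Mean of differences = -0.1667
Numerator Σ(Δy_t−Δȳ)(Δy_{t+1}−Δȳ) = 13.1389
Denominator Σ(Δy_t−Δȳ)² = 146.8333
r_1(Δy) = 13.1389 / 146.8333 = 0.089

0.089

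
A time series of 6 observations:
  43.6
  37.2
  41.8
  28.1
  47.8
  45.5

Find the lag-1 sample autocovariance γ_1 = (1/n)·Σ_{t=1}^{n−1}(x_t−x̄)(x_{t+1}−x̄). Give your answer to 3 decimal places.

-13.917

Mean x̄ = (43.6 + 37.2 + 41.8 + 28.1 + 47.8 + 45.5)/6 = 40.6667
Deviations: 2.9333, -3.4667, 1.1333, -12.5667, 7.1333, 4.8333
Σ_{t=1}^{5}(x_t−x̄)(x_{t+1}−x̄) = -83.5044
γ_1 = -83.5044 / 6 = -13.917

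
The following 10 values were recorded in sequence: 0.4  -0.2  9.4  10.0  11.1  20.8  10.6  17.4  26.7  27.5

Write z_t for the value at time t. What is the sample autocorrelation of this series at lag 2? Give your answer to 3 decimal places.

0.163

Mean z̄ = (0.4 − 0.2 + 9.4 + 10.0 + 11.1 + 20.8 + 10.6 + 17.4 + 26.7 + 27.5)/10 = 13.3700
Numerator Σ_{t=1}^{8}(z_t−z̄)(z_{t+2}−z̄) = 137.4452
Denominator Σ(z_t−z̄)² = 841.1010
r_2 = 137.4452 / 841.1010 = 0.163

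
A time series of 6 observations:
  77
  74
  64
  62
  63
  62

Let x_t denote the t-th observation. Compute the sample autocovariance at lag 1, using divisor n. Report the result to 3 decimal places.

17.333

Mean x̄ = (77 + 74 + 64 + 62 + 63 + 62)/6 = 67.0000
Deviations: 10.0000, 7.0000, -3.0000, -5.0000, -4.0000, -5.0000
Σ_{t=1}^{5}(x_t−x̄)(x_{t+1}−x̄) = 104.0000
γ_1 = 104.0000 / 6 = 17.333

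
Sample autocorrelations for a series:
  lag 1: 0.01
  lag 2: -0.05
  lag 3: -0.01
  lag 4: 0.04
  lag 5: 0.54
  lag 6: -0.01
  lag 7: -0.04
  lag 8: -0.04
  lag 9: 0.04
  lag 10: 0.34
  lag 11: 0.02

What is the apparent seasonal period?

The largest autocorrelation is r_5 = 0.54, with a weaker echo at lag 10 (0.34); the remaining lags stay at or below 0.04.
The dominant spike at lag 5 indicates a seasonal period of 5.

5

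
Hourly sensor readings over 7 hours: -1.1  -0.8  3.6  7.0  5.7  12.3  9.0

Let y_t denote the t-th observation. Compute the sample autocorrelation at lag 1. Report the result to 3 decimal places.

0.520

Mean ȳ = (-1.1 − 0.8 + 3.6 + 7.0 + 5.7 + 12.3 + 9.0)/7 = 5.1000
Deviations from mean: -6.2000, -5.9000, -1.5000, 1.9000, 0.6000, 7.2000, 3.9000
Σ(y_t−ȳ)(y_{t+1}−ȳ) = (36.5800) + (8.8500) + (-2.8500) + (1.1400) + (4.3200) + (28.0800) = 76.1200
Denominator Σ(y_t−ȳ)² = 146.5200
r_1 = 76.1200 / 146.5200 = 0.520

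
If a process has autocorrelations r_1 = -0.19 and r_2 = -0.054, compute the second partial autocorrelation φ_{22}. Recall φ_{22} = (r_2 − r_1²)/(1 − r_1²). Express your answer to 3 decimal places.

φ_{22} = (r_2 − r_1²) / (1 − r_1²)
r_1² = (-0.19)² = 0.0361
Numerator = -0.054 − 0.0361 = -0.0901; denominator = 1 − 0.0361 = 0.9639
φ_{22} = -0.0901 / 0.9639 = -0.093

-0.093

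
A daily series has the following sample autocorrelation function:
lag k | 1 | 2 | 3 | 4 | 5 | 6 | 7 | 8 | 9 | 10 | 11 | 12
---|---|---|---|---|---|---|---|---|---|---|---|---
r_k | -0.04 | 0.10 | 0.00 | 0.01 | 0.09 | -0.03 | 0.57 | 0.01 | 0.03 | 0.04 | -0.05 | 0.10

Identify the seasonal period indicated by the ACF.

The largest autocorrelation is r_7 = 0.57; the remaining lags stay at or below 0.10.
The dominant spike at lag 7 indicates a seasonal period of 7.

7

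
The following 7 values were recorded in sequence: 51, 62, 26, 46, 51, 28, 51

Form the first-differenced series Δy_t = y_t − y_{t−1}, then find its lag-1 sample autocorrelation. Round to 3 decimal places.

-0.572

First differences Δy: 11, -36, 20, 5, -23, 23
Mean of differences = 0.0000
Numerator Σ(Δy_t−Δȳ)(Δy_{t+1}−Δȳ) = -1660.0000
Denominator Σ(Δy_t−Δȳ)² = 2900.0000
r_1(Δy) = -1660.0000 / 2900.0000 = -0.572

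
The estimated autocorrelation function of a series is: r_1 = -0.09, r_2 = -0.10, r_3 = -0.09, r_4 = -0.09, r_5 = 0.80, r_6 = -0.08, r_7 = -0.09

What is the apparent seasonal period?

5

The largest autocorrelation is r_5 = 0.80; the remaining lags stay at or below -0.08.
The dominant spike at lag 5 indicates a seasonal period of 5.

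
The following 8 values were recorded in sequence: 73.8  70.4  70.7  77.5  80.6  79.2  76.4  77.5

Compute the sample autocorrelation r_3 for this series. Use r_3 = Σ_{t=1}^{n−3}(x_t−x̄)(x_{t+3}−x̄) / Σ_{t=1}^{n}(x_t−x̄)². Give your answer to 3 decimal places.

Mean x̄ = (73.8 + 70.4 + 70.7 + 77.5 + 80.6 + 79.2 + 76.4 + 77.5)/8 = 75.7625
Deviations from mean: -1.9625, -5.3625, -5.0625, 1.7375, 4.8375, 3.4375, 0.6375, 1.7375
Σ(x_t−x̄)(x_{t+3}−x̄) = (-3.4098) + (-25.9411) + (-17.4023) + (1.1077) + (8.4052) = -37.2405
Denominator Σ(x_t−x̄)² = 99.8988
r_3 = -37.2405 / 99.8988 = -0.373

-0.373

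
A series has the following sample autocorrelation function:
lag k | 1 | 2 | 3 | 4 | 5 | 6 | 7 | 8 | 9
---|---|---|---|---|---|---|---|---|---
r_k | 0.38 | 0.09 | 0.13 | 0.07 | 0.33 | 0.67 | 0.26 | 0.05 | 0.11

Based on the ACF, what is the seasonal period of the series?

6

The largest autocorrelation is r_6 = 0.67; the remaining lags stay at or below 0.38. The elevated value at lag 1 (0.38), dropping to 0.09 at lag 2, reflects decaying short-term dependence rather than seasonality.
The dominant spike at lag 6 indicates a seasonal period of 6.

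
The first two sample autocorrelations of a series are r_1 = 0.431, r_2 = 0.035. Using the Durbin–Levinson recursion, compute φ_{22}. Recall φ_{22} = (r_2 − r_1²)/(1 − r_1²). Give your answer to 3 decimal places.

-0.185

φ_{22} = (r_2 − r_1²) / (1 − r_1²)
r_1² = (0.431)² = 0.185761
Numerator = 0.035 − 0.1858 = -0.1508; denominator = 1 − 0.1858 = 0.8142
φ_{22} = -0.1508 / 0.8142 = -0.185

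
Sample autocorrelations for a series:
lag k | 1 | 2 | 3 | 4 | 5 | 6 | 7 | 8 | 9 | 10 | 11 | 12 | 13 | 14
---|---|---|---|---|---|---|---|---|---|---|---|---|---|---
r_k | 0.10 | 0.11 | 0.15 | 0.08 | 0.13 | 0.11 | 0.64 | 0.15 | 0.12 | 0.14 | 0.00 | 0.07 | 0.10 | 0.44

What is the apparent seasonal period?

The largest autocorrelation is r_7 = 0.64, with a weaker echo at lag 14 (0.44); the remaining lags stay at or below 0.15.
The dominant spike at lag 7 indicates a seasonal period of 7.

7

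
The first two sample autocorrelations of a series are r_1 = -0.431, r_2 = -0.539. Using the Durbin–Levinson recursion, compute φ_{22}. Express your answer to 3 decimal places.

-0.890

φ_{22} = (r_2 − r_1²) / (1 − r_1²)
r_1² = (-0.431)² = 0.185761
Numerator = -0.539 − 0.1858 = -0.7248; denominator = 1 − 0.1858 = 0.8142
φ_{22} = -0.7248 / 0.8142 = -0.890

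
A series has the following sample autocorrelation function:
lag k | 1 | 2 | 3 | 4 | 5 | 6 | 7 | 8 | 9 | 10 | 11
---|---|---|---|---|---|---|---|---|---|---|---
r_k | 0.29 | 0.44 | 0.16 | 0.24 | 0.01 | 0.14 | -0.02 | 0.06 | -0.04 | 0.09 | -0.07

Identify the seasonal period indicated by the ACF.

2

The largest autocorrelation is r_2 = 0.44; the remaining lags stay at or below 0.29.
The dominant spike at lag 2 indicates a seasonal period of 2.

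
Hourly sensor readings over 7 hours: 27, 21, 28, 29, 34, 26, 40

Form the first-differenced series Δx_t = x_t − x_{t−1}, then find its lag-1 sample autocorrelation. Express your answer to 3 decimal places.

-0.576

First differences Δx: -6, 7, 1, 5, -8, 14
Mean of differences = 2.1667
Numerator Σ(Δx_t−Δx̄)(Δx_{t+1}−Δx̄) = -197.5278
Denominator Σ(Δx_t−Δx̄)² = 342.8333
r_1(Δx) = -197.5278 / 342.8333 = -0.576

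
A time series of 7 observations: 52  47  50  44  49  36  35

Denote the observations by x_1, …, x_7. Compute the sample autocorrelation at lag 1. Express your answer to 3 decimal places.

Mean x̄ = (52 + 47 + 50 + 44 + 49 + 36 + 35)/7 = 44.7143
Deviations from mean: 7.2857, 2.2857, 5.2857, -0.7143, 4.2857, -8.7143, -9.7143
Σ(x_t−x̄)(x_{t+1}−x̄) = (16.6531) + (12.0816) + (-3.7755) + (-3.0612) + (-37.3469) + (84.6531) = 69.2041
Denominator Σ(x_t−x̄)² = 275.4286
r_1 = 69.2041 / 275.4286 = 0.251

0.251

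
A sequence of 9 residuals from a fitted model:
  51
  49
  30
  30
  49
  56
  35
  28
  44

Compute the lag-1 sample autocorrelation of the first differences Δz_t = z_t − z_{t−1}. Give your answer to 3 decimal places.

First differences Δz: -2, -19, 0, 19, 7, -21, -7, 16
Mean of differences = -0.8750
Numerator Σ(Δz_t−Δz̄)(Δz_{t+1}−Δz̄) = 39.8594
Denominator Σ(Δz_t−Δz̄)² = 1514.8750
r_1(Δz) = 39.8594 / 1514.8750 = 0.026

0.026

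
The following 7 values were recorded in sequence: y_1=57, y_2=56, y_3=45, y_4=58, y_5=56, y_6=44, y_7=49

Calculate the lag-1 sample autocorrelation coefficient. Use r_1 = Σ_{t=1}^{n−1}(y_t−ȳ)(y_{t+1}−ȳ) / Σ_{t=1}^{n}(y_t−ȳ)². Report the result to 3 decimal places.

Mean ȳ = (57 + 56 + 45 + 58 + 56 + 44 + 49)/7 = 52.1429
Numerator Σ_{t=1}^{6}(y_t−ȳ)(y_{t+1}−ȳ) = -33.8776
Denominator Σ(y_t−ȳ)² = 214.8571
r_1 = -33.8776 / 214.8571 = -0.158

-0.158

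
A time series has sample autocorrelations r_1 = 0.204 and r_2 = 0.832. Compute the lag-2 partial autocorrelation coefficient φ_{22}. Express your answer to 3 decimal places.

φ_{22} = (r_2 − r_1²) / (1 − r_1²)
r_1² = (0.204)² = 0.041616
Numerator = 0.832 − 0.0416 = 0.7904; denominator = 1 − 0.0416 = 0.9584
φ_{22} = 0.7904 / 0.9584 = 0.825

0.825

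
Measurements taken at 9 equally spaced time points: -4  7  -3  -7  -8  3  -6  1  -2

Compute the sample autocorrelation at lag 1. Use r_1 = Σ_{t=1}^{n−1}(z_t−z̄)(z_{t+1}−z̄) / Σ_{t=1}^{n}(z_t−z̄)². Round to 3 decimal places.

Mean z̄ = (-4 + 7 − 3 − 7 − 8 + 3 − 6 + 1 − 2)/9 = -2.1111
Numerator Σ_{t=1}^{8}(z_t−z̄)(z_{t+1}−z̄) = -53.9012
Denominator Σ(z_t−z̄)² = 196.8889
r_1 = -53.9012 / 196.8889 = -0.274

-0.274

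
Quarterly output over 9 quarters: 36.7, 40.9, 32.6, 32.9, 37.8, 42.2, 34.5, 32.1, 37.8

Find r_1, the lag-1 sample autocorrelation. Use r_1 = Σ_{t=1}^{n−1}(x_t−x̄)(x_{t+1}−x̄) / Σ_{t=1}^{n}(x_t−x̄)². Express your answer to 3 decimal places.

Mean x̄ = (36.7 + 40.9 + 32.6 + 32.9 + 37.8 + 42.2 + 34.5 + 32.1 + 37.8)/9 = 36.3889
Numerator Σ_{t=1}^{8}(x_t−x̄)(x_{t+1}−x̄) = -8.1201
Denominator Σ(x_t−x̄)² = 106.6889
r_1 = -8.1201 / 106.6889 = -0.076

-0.076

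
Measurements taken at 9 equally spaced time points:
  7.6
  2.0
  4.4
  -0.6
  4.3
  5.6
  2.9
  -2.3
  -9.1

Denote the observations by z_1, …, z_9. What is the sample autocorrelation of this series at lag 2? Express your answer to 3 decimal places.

-0.058

Mean z̄ = (7.6 + 2.0 + 4.4 − 0.6 + 4.3 + 5.6 + 2.9 − 2.3 − 9.1)/9 = 1.6444
Numerator Σ_{t=1}^{7}(z_t−z̄)(z_{t+2}−z̄) = -11.7062
Denominator Σ(z_t−z̄)² = 203.5022
r_2 = -11.7062 / 203.5022 = -0.058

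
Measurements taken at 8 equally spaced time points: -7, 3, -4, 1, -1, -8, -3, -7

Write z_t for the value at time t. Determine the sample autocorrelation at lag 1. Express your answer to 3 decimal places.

Mean z̄ = (-7 + 3 − 4 + 1 − 1 − 8 − 3 − 7)/8 = -3.2500
Σ(z_t−z̄)(z_{t+1}−z̄) = (-23.4375) + (-4.6875) + (-3.1875) + (9.5625) + (-10.6875) + (-1.1875) + (-0.9375) = -34.5625
Denominator Σ(z_t−z̄)² = 113.5000
r_1 = -34.5625 / 113.5000 = -0.305

-0.305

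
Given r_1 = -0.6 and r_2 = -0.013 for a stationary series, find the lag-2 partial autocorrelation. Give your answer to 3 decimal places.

-0.583

φ_{22} = (r_2 − r_1²) / (1 − r_1²)
r_1² = (-0.6)² = 0.36
Numerator = -0.013 − 0.3600 = -0.3730; denominator = 1 − 0.3600 = 0.6400
φ_{22} = -0.3730 / 0.6400 = -0.583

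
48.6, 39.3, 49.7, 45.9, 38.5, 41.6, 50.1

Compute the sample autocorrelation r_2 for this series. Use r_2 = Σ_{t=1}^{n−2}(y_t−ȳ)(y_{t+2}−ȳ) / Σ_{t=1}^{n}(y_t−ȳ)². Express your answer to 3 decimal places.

Mean ȳ = (48.6 + 39.3 + 49.7 + 45.9 + 38.5 + 41.6 + 50.1)/7 = 44.8143
Deviations from mean: 3.7857, -5.5143, 4.8857, 1.0857, -6.3143, -3.2143, 5.2857
Σ(y_t−ȳ)(y_{t+2}−ȳ) = (18.4959) + (-5.9869) + (-30.8498) + (-3.4898) + (-33.3755) = -55.2061
Denominator Σ(y_t−ȳ)² = 147.9286
r_2 = -55.2061 / 147.9286 = -0.373

-0.373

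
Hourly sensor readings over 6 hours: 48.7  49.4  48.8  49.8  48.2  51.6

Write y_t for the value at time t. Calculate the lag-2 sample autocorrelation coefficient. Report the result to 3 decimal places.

0.278

Mean ȳ = (48.7 + 49.4 + 48.8 + 49.8 + 48.2 + 51.6)/6 = 49.4167
Σ(y_t−ȳ)(y_{t+2}−ȳ) = (0.4419) + (-0.0064) + (0.7503) + (0.8369) = 2.0228
Denominator Σ(y_t−ȳ)² = 7.2883
r_2 = 2.0228 / 7.2883 = 0.278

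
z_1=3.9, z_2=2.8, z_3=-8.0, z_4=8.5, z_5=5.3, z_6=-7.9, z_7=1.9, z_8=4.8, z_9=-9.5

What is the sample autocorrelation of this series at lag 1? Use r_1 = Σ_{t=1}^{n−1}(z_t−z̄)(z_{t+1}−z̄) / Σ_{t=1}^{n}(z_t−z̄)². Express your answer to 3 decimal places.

-0.353

Mean z̄ = (3.9 + 2.8 − 8.0 + 8.5 + 5.3 − 7.9 + 1.9 + 4.8 − 9.5)/9 = 0.2000
Numerator Σ_{t=1}^{8}(z_t−z̄)(z_{t+1}−z̄) = -129.3100
Denominator Σ(z_t−z̄)² = 366.3400
r_1 = -129.3100 / 366.3400 = -0.353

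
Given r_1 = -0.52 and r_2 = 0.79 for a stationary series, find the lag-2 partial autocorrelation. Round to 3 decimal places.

φ_{22} = (r_2 − r_1²) / (1 − r_1²)
r_1² = (-0.52)² = 0.2704
Numerator = 0.79 − 0.2704 = 0.5196; denominator = 1 − 0.2704 = 0.7296
φ_{22} = 0.5196 / 0.7296 = 0.712

0.712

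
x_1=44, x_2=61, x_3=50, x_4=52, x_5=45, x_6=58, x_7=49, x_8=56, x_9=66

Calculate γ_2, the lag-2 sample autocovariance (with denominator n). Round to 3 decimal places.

4.166

Mean x̄ = (44 + 61 + 50 + 52 + 45 + 58 + 49 + 56 + 66)/9 = 53.4444
Σ_{t=1}^{7}(x_t−x̄)(x_{t+2}−x̄) = 37.4938
γ_2 = 37.4938 / 9 = 4.166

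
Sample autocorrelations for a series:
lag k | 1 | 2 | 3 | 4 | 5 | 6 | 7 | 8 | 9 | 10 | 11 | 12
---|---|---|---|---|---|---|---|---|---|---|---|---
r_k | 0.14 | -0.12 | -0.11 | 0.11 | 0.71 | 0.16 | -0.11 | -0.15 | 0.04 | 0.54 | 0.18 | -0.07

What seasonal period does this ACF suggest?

The largest autocorrelation is r_5 = 0.71, with a weaker echo at lag 10 (0.54); the remaining lags stay at or below 0.18.
The dominant spike at lag 5 indicates a seasonal period of 5.

5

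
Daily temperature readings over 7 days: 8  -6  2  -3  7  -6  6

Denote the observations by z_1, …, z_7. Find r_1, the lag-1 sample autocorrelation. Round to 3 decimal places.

-0.709

Mean z̄ = (8 − 6 + 2 − 3 + 7 − 6 + 6)/7 = 1.1429
Deviations from mean: 6.8571, -7.1429, 0.8571, -4.1429, 5.8571, -7.1429, 4.8571
Σ(z_t−z̄)(z_{t+1}−z̄) = (-48.9796) + (-6.1224) + (-3.5510) + (-24.2653) + (-41.8367) + (-34.6939) = -159.4490
Denominator Σ(z_t−z̄)² = 224.8571
r_1 = -159.4490 / 224.8571 = -0.709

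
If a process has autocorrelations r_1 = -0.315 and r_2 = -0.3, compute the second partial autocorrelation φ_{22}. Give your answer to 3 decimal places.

φ_{22} = (r_2 − r_1²) / (1 − r_1²)
r_1² = (-0.315)² = 0.099225
Numerator = -0.3 − 0.0992 = -0.3992; denominator = 1 − 0.0992 = 0.9008
φ_{22} = -0.3992 / 0.9008 = -0.443

-0.443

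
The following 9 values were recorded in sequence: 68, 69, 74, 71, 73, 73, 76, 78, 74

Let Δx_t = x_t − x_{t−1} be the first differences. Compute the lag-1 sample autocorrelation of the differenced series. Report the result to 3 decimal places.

First differences Δx: 1, 5, -3, 2, 0, 3, 2, -4
Mean of differences = 0.7500
Numerator Σ(Δx_t−Δx̄)(Δx_{t+1}−Δx̄) = -25.3125
Denominator Σ(Δx_t−Δx̄)² = 63.5000
r_1(Δx) = -25.3125 / 63.5000 = -0.399

-0.399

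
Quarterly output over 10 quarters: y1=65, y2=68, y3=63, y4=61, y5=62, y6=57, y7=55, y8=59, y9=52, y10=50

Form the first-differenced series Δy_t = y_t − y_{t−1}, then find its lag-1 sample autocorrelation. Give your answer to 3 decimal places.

First differences Δy: 3, -5, -2, 1, -5, -2, 4, -7, -2
Mean of differences = -1.6667
Numerator Σ(Δy_t−Δȳ)(Δy_{t+1}−Δȳ) = -53.4444
Denominator Σ(Δy_t−Δȳ)² = 112.0000
r_1(Δy) = -53.4444 / 112.0000 = -0.477

-0.477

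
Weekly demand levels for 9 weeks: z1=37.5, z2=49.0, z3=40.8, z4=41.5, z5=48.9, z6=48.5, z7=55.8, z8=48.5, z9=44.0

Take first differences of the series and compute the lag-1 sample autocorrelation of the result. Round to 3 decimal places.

First differences Δz: 11.5, -8.2, 0.7, 7.4, -0.4, 7.3, -7.3, -4.5
Mean of differences = 0.8125
Numerator Σ(Δz_t−Δz̄)(Δz_{t+1}−Δz̄) = -121.4339
Denominator Σ(Δz_t−Δz̄)² = 376.4488
r_1(Δz) = -121.4339 / 376.4488 = -0.323

-0.323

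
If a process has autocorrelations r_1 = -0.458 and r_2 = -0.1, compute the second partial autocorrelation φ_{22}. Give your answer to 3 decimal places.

-0.392

φ_{22} = (r_2 − r_1²) / (1 − r_1²)
r_1² = (-0.458)² = 0.209764
Numerator = -0.1 − 0.2098 = -0.3098; denominator = 1 − 0.2098 = 0.7902
φ_{22} = -0.3098 / 0.7902 = -0.392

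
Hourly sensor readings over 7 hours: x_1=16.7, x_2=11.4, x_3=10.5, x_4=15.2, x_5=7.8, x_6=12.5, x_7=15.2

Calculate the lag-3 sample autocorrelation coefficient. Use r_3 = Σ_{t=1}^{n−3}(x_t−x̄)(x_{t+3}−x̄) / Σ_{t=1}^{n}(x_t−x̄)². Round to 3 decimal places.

Mean x̄ = (16.7 + 11.4 + 10.5 + 15.2 + 7.8 + 12.5 + 15.2)/7 = 12.7571
Σ(x_t−x̄)(x_{t+3}−x̄) = (9.6318) + (6.7276) + (0.5804) + (5.9676) = 22.9073
Denominator Σ(x_t−x̄)² = 59.0571
r_3 = 22.9073 / 59.0571 = 0.388

0.388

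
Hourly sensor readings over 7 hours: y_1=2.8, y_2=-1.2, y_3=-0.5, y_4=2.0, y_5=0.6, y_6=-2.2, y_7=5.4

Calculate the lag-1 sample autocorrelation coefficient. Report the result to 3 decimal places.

-0.376

Mean ȳ = (2.8 − 1.2 − 0.5 + 2.0 + 0.6 − 2.2 + 5.4)/7 = 0.9857
Deviations from mean: 1.8143, -2.1857, -1.4857, 1.0143, -0.3857, -3.1857, 4.4143
Numerator Σ_{t=1}^{6}(y_t−ȳ)(y_{t+1}−ȳ) = -15.4502
Denominator Σ(y_t−ȳ)² = 41.0886
r_1 = -15.4502 / 41.0886 = -0.376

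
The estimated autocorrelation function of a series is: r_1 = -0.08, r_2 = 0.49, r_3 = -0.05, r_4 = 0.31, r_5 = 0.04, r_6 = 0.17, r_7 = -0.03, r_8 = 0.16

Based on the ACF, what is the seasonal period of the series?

The largest autocorrelation is r_2 = 0.49, with weaker echoes at lags 4 (0.31), 6 (0.17) and 8 (0.16); the remaining lags stay at or below 0.04.
The dominant spike at lag 2 indicates a seasonal period of 2.

2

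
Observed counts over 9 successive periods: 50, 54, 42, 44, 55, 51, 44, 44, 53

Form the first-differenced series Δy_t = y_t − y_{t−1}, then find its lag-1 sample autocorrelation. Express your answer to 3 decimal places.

-0.145

First differences Δy: 4, -12, 2, 11, -4, -7, 0, 9
Mean of differences = 0.3750
Numerator Σ(Δy_t−Δȳ)(Δy_{t+1}−Δȳ) = -62.3906
Denominator Σ(Δy_t−Δȳ)² = 429.8750
r_1(Δy) = -62.3906 / 429.8750 = -0.145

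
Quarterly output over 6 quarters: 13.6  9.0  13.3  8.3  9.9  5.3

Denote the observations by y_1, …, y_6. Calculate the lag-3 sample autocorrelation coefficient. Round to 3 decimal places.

Mean ȳ = (13.6 + 9.0 + 13.3 + 8.3 + 9.9 + 5.3)/6 = 9.9000
Deviations from mean: 3.7000, -0.9000, 3.4000, -1.6000, 0.0000, -4.6000
Σ(y_t−ȳ)(y_{t+3}−ȳ) = (-5.9200) + (0.0000) + (-15.6400) = -21.5600
Denominator Σ(y_t−ȳ)² = 49.7800
r_3 = -21.5600 / 49.7800 = -0.433

-0.433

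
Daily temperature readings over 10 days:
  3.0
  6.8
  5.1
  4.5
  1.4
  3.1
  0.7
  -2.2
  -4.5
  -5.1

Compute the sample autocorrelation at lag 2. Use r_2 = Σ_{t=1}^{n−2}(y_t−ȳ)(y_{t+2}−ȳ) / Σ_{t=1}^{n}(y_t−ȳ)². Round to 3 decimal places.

Mean ȳ = (3.0 + 6.8 + 5.1 + 4.5 + 1.4 + 3.1 + 0.7 − 2.2 − 4.5 − 5.1)/10 = 1.2800
Numerator Σ_{t=1}^{8}(y_t−ȳ)(y_{t+2}−ȳ) = 49.8152
Denominator Σ(y_t−ȳ)² = 148.2760
r_2 = 49.8152 / 148.2760 = 0.336

0.336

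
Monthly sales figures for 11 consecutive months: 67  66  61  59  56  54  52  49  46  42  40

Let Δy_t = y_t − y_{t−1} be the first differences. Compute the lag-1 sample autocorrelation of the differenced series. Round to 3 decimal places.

-0.503

First differences Δy: -1, -5, -2, -3, -2, -2, -3, -3, -4, -2
Mean of differences = -2.7000
Numerator Σ(Δy_t−Δȳ)(Δy_{t+1}−Δȳ) = -6.0900
Denominator Σ(Δy_t−Δȳ)² = 12.1000
r_1(Δy) = -6.0900 / 12.1000 = -0.503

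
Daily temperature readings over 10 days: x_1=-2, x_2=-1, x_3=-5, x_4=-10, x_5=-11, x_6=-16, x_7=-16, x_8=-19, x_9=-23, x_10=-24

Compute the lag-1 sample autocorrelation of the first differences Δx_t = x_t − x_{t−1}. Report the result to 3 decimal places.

First differences Δx: 1, -4, -5, -1, -5, 0, -3, -4, -1
Mean of differences = -2.4444
Numerator Σ(Δx_t−Δx̄)(Δx_{t+1}−Δx̄) = -17.7531
Denominator Σ(Δx_t−Δx̄)² = 40.2222
r_1(Δx) = -17.7531 / 40.2222 = -0.441

-0.441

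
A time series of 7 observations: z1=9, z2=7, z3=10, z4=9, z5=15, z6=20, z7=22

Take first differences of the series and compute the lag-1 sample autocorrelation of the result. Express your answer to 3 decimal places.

First differences Δz: -2, 3, -1, 6, 5, 2
Mean of differences = 2.1667
Numerator Σ(Δz_t−Δz̄)(Δz_{t+1}−Δz̄) = -7.8611
Denominator Σ(Δz_t−Δz̄)² = 50.8333
r_1(Δz) = -7.8611 / 50.8333 = -0.155

-0.155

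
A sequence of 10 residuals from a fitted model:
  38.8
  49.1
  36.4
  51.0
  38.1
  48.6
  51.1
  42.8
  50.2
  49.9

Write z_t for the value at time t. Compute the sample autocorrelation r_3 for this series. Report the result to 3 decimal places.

-0.008

Mean z̄ = (38.8 + 49.1 + 36.4 + 51.0 + 38.1 + 48.6 + 51.1 + 42.8 + 50.2 + 49.9)/10 = 45.6000
Σ(z_t−z̄)(z_{t+3}−z̄) = (-36.7200) + (-26.2500) + (-27.6000) + (29.7000) + (21.0000) + (13.8000) + (23.6500) = -2.4200
Denominator Σ(z_t−z̄)² = 315.2800
r_3 = -2.4200 / 315.2800 = -0.008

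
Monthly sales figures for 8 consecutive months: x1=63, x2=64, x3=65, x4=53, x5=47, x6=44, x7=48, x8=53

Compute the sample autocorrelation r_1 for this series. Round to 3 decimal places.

0.686

Mean x̄ = (63 + 64 + 65 + 53 + 47 + 44 + 48 + 53)/8 = 54.6250
Numerator Σ_{t=1}^{7}(x_t−x̄)(x_{t+1}−x̄) = 333.4844
Denominator Σ(x_t−x̄)² = 485.8750
r_1 = 333.4844 / 485.8750 = 0.686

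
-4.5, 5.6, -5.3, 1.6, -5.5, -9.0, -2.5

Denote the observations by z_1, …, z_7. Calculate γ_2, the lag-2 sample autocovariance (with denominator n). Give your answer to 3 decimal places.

Mean z̄ = (-4.5 + 5.6 − 5.3 + 1.6 − 5.5 − 9.0 − 2.5)/7 = -2.8000
Σ_{t=1}^{5}(z_t−z̄)(z_{t+2}−z̄) = 19.8700
γ_2 = 19.8700 / 7 = 2.839

2.839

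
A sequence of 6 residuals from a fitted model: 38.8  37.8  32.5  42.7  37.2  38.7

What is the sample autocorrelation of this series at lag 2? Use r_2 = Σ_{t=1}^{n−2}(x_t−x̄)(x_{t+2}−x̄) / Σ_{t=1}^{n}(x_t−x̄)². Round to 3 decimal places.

Mean x̄ = (38.8 + 37.8 + 32.5 + 42.7 + 37.2 + 38.7)/6 = 37.9500
Deviations from mean: 0.8500, -0.1500, -5.4500, 4.7500, -0.7500, 0.7500
Σ(x_t−x̄)(x_{t+2}−x̄) = (-4.6325) + (-0.7125) + (4.0875) + (3.5625) = 2.3050
Denominator Σ(x_t−x̄)² = 54.1350
r_2 = 2.3050 / 54.1350 = 0.043

0.043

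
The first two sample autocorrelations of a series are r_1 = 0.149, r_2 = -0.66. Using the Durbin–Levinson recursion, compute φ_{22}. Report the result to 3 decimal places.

φ_{22} = (r_2 − r_1²) / (1 − r_1²)
r_1² = (0.149)² = 0.022201
Numerator = -0.66 − 0.0222 = -0.6822; denominator = 1 − 0.0222 = 0.9778
φ_{22} = -0.6822 / 0.9778 = -0.698

-0.698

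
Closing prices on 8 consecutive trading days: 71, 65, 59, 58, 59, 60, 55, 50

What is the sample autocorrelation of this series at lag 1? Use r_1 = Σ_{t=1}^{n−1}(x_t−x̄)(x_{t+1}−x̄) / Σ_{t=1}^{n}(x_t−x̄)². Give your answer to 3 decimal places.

0.371

Mean x̄ = (71 + 65 + 59 + 58 + 59 + 60 + 55 + 50)/8 = 59.6250
Deviations from mean: 11.3750, 5.3750, -0.6250, -1.6250, -0.6250, 0.3750, -4.6250, -9.6250
Σ(x_t−x̄)(x_{t+1}−x̄) = (61.1406) + (-3.3594) + (1.0156) + (1.0156) + (-0.2344) + (-1.7344) + (44.5156) = 102.3594
Denominator Σ(x_t−x̄)² = 275.8750
r_1 = 102.3594 / 275.8750 = 0.371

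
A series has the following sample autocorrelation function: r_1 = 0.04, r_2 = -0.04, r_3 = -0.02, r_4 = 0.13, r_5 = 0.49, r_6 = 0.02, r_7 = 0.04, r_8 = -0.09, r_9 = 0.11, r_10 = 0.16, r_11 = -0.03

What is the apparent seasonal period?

The largest autocorrelation is r_5 = 0.49, with a weaker echo at lag 10 (0.16); the remaining lags stay at or below 0.13.
The dominant spike at lag 5 indicates a seasonal period of 5.

5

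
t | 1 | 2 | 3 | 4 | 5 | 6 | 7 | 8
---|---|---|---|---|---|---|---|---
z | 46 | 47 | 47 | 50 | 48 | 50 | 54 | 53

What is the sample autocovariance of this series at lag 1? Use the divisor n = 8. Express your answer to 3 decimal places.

3.764

Mean z̄ = (46 + 47 + 47 + 50 + 48 + 50 + 54 + 53)/8 = 49.3750
Σ_{t=1}^{7}(z_t−z̄)(z_{t+1}−z̄) = 30.1094
γ_1 = 30.1094 / 8 = 3.764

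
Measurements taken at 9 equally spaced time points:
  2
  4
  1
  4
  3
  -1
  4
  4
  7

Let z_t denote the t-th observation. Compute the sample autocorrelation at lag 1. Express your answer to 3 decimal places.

-0.093

Mean z̄ = (2 + 4 + 1 + 4 + 3 − 1 + 4 + 4 + 7)/9 = 3.1111
Numerator Σ_{t=1}^{8}(z_t−z̄)(z_{t+1}−z̄) = -3.7901
Denominator Σ(z_t−z̄)² = 40.8889
r_1 = -3.7901 / 40.8889 = -0.093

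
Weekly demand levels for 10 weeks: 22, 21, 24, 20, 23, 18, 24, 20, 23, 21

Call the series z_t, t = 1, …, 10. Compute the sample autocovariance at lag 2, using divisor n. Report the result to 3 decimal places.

Mean z̄ = (22 + 21 + 24 + 20 + 23 + 18 + 24 + 20 + 23 + 21)/10 = 21.6000
Σ_{t=1}^{8}(z_t−z̄)(z_{t+2}−z̄) = 24.4800
γ_2 = 24.4800 / 10 = 2.448

2.448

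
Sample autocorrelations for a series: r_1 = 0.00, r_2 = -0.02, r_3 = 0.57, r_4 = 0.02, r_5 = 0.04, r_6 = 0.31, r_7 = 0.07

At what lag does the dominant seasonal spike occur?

3

The largest autocorrelation is r_3 = 0.57, with a weaker echo at lag 6 (0.31); the remaining lags stay at or below 0.07.
The dominant spike at lag 3 indicates a seasonal period of 3.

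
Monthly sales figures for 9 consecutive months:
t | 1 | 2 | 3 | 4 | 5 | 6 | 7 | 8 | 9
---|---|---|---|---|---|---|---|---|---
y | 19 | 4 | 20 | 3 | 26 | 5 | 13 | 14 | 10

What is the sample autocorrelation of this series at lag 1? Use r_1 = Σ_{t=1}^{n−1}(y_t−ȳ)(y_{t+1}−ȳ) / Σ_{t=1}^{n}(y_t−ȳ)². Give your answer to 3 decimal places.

Mean ȳ = (19 + 4 + 20 + 3 + 26 + 5 + 13 + 14 + 10)/9 = 12.6667
Numerator Σ_{t=1}^{8}(y_t−ȳ)(y_{t+1}−ȳ) = -426.1111
Denominator Σ(y_t−ȳ)² = 508.0000
r_1 = -426.1111 / 508.0000 = -0.839

-0.839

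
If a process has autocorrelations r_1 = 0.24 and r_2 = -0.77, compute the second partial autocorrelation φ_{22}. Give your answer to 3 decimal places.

φ_{22} = (r_2 − r_1²) / (1 − r_1²)
r_1² = (0.24)² = 0.0576
Numerator = -0.77 − 0.0576 = -0.8276; denominator = 1 − 0.0576 = 0.9424
φ_{22} = -0.8276 / 0.9424 = -0.878

-0.878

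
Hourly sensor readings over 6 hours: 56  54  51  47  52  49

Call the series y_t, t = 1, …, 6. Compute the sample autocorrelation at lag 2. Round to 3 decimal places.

-0.047

Mean ȳ = (56 + 54 + 51 + 47 + 52 + 49)/6 = 51.5000
Σ(y_t−ȳ)(y_{t+2}−ȳ) = (-2.2500) + (-11.2500) + (-0.2500) + (11.2500) = -2.5000
Denominator Σ(y_t−ȳ)² = 53.5000
r_2 = -2.5000 / 53.5000 = -0.047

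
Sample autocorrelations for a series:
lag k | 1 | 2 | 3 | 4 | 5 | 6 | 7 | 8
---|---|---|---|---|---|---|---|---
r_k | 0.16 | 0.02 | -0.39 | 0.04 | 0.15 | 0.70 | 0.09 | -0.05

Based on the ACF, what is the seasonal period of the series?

The largest autocorrelation is r_6 = 0.70; the remaining lags stay at or below 0.16.
The dominant spike at lag 6 indicates a seasonal period of 6.

6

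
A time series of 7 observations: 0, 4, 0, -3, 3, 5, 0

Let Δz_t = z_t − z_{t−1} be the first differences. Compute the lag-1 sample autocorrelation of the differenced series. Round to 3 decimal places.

First differences Δz: 4, -4, -3, 6, 2, -5
Mean of differences = 0.0000
Numerator Σ(Δz_t−Δz̄)(Δz_{t+1}−Δz̄) = -20.0000
Denominator Σ(Δz_t−Δz̄)² = 106.0000
r_1(Δz) = -20.0000 / 106.0000 = -0.189

-0.189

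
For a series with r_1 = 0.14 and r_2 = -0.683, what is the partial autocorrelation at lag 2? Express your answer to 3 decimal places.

φ_{22} = (r_2 − r_1²) / (1 − r_1²)
r_1² = (0.14)² = 0.0196
Numerator = -0.683 − 0.0196 = -0.7026; denominator = 1 − 0.0196 = 0.9804
φ_{22} = -0.7026 / 0.9804 = -0.717

-0.717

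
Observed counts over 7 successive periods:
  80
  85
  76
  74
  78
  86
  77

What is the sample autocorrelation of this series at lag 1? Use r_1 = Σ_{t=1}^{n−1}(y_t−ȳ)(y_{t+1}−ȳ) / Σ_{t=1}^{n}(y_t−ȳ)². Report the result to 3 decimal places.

-0.120

Mean ȳ = (80 + 85 + 76 + 74 + 78 + 86 + 77)/7 = 79.4286
Σ(y_t−ȳ)(y_{t+1}−ȳ) = (3.1837) + (-19.1020) + (18.6122) + (7.7551) + (-9.3878) + (-15.9592) = -14.8980
Denominator Σ(y_t−ȳ)² = 123.7143
r_1 = -14.8980 / 123.7143 = -0.120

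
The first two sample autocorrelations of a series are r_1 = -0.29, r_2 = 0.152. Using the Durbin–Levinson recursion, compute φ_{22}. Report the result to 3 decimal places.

φ_{22} = (r_2 − r_1²) / (1 − r_1²)
r_1² = (-0.29)² = 0.0841
Numerator = 0.152 − 0.0841 = 0.0679; denominator = 1 − 0.0841 = 0.9159
φ_{22} = 0.0679 / 0.9159 = 0.074

0.074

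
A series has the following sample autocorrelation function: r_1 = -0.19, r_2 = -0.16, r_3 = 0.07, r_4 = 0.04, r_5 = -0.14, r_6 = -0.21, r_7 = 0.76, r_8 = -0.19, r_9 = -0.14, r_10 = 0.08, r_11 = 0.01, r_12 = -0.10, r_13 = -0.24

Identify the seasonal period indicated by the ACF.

The largest autocorrelation is r_7 = 0.76; the remaining lags stay at or below 0.08.
The dominant spike at lag 7 indicates a seasonal period of 7.

7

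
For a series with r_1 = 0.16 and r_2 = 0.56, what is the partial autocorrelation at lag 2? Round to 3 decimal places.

0.548

φ_{22} = (r_2 − r_1²) / (1 − r_1²)
r_1² = (0.16)² = 0.0256
Numerator = 0.56 − 0.0256 = 0.5344; denominator = 1 − 0.0256 = 0.9744
φ_{22} = 0.5344 / 0.9744 = 0.548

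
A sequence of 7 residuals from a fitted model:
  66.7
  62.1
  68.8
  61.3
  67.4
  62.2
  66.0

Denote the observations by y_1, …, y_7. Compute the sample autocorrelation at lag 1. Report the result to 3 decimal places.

-0.901

Mean ȳ = (66.7 + 62.1 + 68.8 + 61.3 + 67.4 + 62.2 + 66.0)/7 = 64.9286
Deviations from mean: 1.7714, -2.8286, 3.8714, -3.6286, 2.4714, -2.7286, 1.0714
Numerator Σ_{t=1}^{6}(y_t−ȳ)(y_{t+1}−ȳ) = -48.6437
Denominator Σ(y_t−ȳ)² = 53.9943
r_1 = -48.6437 / 53.9943 = -0.901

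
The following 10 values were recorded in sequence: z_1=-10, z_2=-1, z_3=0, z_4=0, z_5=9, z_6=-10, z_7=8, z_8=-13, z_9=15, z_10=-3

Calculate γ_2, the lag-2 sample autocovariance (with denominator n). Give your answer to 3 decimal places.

35.750

Mean z̄ = (-10 − 1 + 0 + 0 + 9 − 10 + 8 − 13 + 15 − 3)/10 = -0.5000
Σ_{t=1}^{8}(z_t−z̄)(z_{t+2}−z̄) = 357.5000
γ_2 = 357.5000 / 10 = 35.750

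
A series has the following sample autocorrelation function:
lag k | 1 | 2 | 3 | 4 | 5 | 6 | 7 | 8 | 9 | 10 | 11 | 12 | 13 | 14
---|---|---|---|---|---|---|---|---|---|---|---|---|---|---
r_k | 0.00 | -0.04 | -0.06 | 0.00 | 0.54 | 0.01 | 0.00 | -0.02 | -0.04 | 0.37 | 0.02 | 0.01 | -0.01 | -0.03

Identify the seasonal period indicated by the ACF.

5

The largest autocorrelation is r_5 = 0.54, with a weaker echo at lag 10 (0.37); the remaining lags stay at or below 0.02.
The dominant spike at lag 5 indicates a seasonal period of 5.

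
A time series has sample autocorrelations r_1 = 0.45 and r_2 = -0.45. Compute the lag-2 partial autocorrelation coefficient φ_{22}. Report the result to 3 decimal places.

φ_{22} = (r_2 − r_1²) / (1 − r_1²)
r_1² = (0.45)² = 0.2025
Numerator = -0.45 − 0.2025 = -0.6525; denominator = 1 − 0.2025 = 0.7975
φ_{22} = -0.6525 / 0.7975 = -0.818

-0.818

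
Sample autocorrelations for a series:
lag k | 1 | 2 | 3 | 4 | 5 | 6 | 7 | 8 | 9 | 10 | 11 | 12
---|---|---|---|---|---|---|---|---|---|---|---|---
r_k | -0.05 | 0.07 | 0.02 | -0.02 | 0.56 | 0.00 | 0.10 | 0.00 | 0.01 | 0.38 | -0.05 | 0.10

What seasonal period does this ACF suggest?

5

The largest autocorrelation is r_5 = 0.56, with a weaker echo at lag 10 (0.38); the remaining lags stay at or below 0.10.
The dominant spike at lag 5 indicates a seasonal period of 5.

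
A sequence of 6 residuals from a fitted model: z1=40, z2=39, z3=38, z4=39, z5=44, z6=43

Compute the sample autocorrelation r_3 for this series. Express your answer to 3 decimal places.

-0.364

Mean z̄ = (40 + 39 + 38 + 39 + 44 + 43)/6 = 40.5000
Deviations from mean: -0.5000, -1.5000, -2.5000, -1.5000, 3.5000, 2.5000
Σ(z_t−z̄)(z_{t+3}−z̄) = (0.7500) + (-5.2500) + (-6.2500) = -10.7500
Denominator Σ(z_t−z̄)² = 29.5000
r_3 = -10.7500 / 29.5000 = -0.364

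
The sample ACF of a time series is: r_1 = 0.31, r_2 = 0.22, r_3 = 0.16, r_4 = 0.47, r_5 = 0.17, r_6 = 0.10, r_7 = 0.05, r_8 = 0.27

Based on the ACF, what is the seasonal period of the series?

4

The largest autocorrelation is r_4 = 0.47; the remaining lags stay at or below 0.31. The elevated value at lag 1 (0.31), dropping to 0.22 at lag 2, reflects decaying short-term dependence rather than seasonality.
The dominant spike at lag 4 indicates a seasonal period of 4.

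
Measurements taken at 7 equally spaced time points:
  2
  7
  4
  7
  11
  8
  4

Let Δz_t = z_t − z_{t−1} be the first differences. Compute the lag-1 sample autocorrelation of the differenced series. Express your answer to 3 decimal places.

First differences Δz: 5, -3, 3, 4, -3, -4
Mean of differences = 0.3333
Numerator Σ(Δz_t−Δz̄)(Δz_{t+1}−Δz̄) = -12.4444
Denominator Σ(Δz_t−Δz̄)² = 83.3333
r_1(Δz) = -12.4444 / 83.3333 = -0.149

-0.149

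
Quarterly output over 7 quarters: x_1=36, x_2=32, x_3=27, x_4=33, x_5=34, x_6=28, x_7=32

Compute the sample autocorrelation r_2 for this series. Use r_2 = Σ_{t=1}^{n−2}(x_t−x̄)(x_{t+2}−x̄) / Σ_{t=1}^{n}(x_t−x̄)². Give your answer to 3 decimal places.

-0.565

Mean x̄ = (36 + 32 + 27 + 33 + 34 + 28 + 32)/7 = 31.7143
Deviations from mean: 4.2857, 0.2857, -4.7143, 1.2857, 2.2857, -3.7143, 0.2857
Numerator Σ_{t=1}^{5}(x_t−x̄)(x_{t+2}−x̄) = -34.7347
Denominator Σ(x_t−x̄)² = 61.4286
r_2 = -34.7347 / 61.4286 = -0.565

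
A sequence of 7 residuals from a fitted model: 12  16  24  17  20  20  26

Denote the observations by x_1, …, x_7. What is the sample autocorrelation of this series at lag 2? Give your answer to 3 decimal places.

-0.148

Mean x̄ = (12 + 16 + 24 + 17 + 20 + 20 + 26)/7 = 19.2857
Deviations from mean: -7.2857, -3.2857, 4.7143, -2.2857, 0.7143, 0.7143, 6.7143
Σ(x_t−x̄)(x_{t+2}−x̄) = (-34.3469) + (7.5102) + (3.3673) + (-1.6327) + (4.7959) = -20.3061
Denominator Σ(x_t−x̄)² = 137.4286
r_2 = -20.3061 / 137.4286 = -0.148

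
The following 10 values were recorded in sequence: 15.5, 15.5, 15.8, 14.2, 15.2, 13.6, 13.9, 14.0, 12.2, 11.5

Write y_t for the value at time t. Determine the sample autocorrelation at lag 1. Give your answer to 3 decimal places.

Mean ȳ = (15.5 + 15.5 + 15.8 + 14.2 + 15.2 + 13.6 + 13.9 + 14.0 + 12.2 + 11.5)/10 = 14.1400
Numerator Σ_{t=1}^{9}(y_t−ȳ)(y_{t+1}−ȳ) = 9.2544
Denominator Σ(y_t−ȳ)² = 18.6840
r_1 = 9.2544 / 18.6840 = 0.495

0.495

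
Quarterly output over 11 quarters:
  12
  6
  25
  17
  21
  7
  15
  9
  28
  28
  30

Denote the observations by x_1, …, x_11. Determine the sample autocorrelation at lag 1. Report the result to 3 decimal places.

0.170

Mean x̄ = (12 + 6 + 25 + 17 + 21 + 7 + 15 + 9 + 28 + 28 + 30)/11 = 18.0000
Numerator Σ_{t=1}^{10}(x_t−x̄)(x_{t+1}−x̄) = 135.0000
Denominator Σ(x_t−x̄)² = 794.0000
r_1 = 135.0000 / 794.0000 = 0.170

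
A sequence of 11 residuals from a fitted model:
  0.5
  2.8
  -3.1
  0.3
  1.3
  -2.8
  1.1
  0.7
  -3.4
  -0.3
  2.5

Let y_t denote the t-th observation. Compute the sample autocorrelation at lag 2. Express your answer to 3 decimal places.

-0.400

Mean ȳ = (0.5 + 2.8 − 3.1 + 0.3 + 1.3 − 2.8 + 1.1 + 0.7 − 3.4 − 0.3 + 2.5)/11 = -0.0364
Numerator Σ_{t=1}^{9}(y_t−ȳ)(y_{t+2}−ȳ) = -18.7772
Denominator Σ(y_t−ȳ)² = 46.9055
r_2 = -18.7772 / 46.9055 = -0.400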